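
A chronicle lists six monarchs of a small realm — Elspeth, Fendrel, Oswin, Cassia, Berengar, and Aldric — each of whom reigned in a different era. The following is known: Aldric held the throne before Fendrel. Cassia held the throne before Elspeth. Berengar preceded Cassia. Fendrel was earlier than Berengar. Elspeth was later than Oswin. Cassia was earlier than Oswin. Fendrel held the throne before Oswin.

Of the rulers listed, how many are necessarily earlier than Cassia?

Directly stated before Cassia: Berengar.
Aldric reaches Cassia via Aldric → Fendrel → Berengar → Cassia.
Fendrel reaches Cassia via Fendrel → Berengar → Cassia.
That's Aldric, Berengar, and Fendrel — 3 in all.

3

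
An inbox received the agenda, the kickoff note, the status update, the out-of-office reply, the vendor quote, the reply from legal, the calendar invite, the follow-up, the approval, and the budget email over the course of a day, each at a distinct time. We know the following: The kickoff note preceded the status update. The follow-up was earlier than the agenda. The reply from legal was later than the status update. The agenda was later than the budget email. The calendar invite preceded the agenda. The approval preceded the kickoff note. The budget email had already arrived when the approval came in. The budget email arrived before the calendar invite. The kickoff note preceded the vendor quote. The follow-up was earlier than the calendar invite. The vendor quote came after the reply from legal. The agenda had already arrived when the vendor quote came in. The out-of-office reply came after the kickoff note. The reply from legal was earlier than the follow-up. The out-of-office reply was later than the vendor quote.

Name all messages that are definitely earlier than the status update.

Directly stated before the status update: the kickoff note.
The approval reaches the status update via the approval → the kickoff note → the status update.
The budget email reaches the status update via the budget email → the approval → the kickoff note → the status update.
No chain forces the reply from legal (or any of the others) ahead of the status update.

the approval, the budget email, the kickoff note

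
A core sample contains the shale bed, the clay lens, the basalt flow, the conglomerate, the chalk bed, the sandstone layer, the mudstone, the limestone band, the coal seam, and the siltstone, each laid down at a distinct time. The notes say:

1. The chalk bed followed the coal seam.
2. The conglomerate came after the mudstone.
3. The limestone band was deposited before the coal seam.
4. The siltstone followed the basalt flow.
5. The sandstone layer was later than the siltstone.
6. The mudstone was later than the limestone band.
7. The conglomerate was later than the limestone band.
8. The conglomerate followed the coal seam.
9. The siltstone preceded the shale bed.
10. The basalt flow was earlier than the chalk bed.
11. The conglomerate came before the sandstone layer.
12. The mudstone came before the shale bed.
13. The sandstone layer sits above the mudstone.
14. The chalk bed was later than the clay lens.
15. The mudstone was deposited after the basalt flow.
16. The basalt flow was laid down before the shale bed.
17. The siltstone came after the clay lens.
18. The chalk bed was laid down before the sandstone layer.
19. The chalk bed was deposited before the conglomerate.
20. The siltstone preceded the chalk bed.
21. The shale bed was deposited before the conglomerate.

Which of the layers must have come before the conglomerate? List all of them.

the basalt flow, the chalk bed, the clay lens, the coal seam, the limestone band, the mudstone, the shale bed, the siltstone

Directly stated before the conglomerate: the chalk bed, the coal seam, the limestone band, the mudstone, and the shale bed.
The basalt flow reaches the conglomerate via the basalt flow → the mudstone → the conglomerate.
The clay lens reaches the conglomerate via the clay lens → the chalk bed → the conglomerate.
The siltstone reaches the conglomerate via the siltstone → the shale bed → the conglomerate.
No chain forces the sandstone layer ahead of the conglomerate.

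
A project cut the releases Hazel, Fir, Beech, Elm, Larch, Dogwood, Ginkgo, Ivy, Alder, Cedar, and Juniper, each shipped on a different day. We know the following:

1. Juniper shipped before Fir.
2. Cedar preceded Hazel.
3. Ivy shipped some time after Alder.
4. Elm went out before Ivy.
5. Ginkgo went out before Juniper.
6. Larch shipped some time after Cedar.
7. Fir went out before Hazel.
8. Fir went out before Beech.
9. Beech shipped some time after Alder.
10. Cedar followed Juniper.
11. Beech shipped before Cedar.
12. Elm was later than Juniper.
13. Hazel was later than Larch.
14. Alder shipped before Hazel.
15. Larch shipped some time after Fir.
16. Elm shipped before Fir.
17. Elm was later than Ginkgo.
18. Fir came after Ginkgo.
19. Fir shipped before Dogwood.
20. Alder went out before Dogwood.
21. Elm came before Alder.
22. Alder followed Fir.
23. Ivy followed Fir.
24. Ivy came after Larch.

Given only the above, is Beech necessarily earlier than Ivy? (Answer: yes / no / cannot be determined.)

yes

Chain the constraints: Beech → Cedar → Larch → Ivy. Each link is directly stated, so Beech comes before Ivy.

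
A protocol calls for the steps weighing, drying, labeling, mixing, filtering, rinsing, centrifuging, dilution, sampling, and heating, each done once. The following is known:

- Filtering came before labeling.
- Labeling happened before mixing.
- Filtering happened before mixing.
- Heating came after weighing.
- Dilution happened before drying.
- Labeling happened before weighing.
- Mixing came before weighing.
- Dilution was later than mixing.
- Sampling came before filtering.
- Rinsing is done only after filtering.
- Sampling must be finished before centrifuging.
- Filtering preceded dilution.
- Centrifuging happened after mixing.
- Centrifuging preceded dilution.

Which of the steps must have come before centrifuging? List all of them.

filtering, labeling, mixing, sampling

Directly stated before centrifuging: mixing and sampling.
Filtering reaches centrifuging via filtering → mixing → centrifuging.
Labeling reaches centrifuging via labeling → mixing → centrifuging.
No chain forces rinsing (or any of the others) ahead of centrifuging.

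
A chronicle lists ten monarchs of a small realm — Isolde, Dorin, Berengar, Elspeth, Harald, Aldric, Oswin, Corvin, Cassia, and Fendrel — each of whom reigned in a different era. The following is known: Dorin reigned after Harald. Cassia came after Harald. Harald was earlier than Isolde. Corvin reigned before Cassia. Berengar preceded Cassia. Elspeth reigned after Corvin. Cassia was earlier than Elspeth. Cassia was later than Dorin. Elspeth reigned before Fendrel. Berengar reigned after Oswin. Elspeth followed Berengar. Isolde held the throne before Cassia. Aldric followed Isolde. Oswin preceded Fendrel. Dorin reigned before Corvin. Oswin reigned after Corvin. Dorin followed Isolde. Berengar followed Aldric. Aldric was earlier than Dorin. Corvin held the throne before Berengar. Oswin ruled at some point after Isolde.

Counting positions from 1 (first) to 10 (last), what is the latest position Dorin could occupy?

4

Dorin must come before Berengar, Cassia, Corvin, Elspeth, Fendrel, and Oswin — 6 rulers forced after them.
Everything else can be placed before Dorin in some valid order, so Dorin can sit as late as position 10 − 6 = 4.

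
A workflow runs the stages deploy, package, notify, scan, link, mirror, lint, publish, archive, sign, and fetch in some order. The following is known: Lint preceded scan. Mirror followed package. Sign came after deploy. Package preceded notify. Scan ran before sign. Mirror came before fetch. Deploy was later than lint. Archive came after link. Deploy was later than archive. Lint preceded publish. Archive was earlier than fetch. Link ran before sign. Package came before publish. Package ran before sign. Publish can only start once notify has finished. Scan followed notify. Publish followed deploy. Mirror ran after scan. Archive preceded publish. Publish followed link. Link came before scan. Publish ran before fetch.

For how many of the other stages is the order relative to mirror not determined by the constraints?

4

Forced before mirror: link, lint, notify, package, and scan; forced after mirror: fetch.
That leaves archive, deploy, publish, and sign with no forced order relative to mirror — 4.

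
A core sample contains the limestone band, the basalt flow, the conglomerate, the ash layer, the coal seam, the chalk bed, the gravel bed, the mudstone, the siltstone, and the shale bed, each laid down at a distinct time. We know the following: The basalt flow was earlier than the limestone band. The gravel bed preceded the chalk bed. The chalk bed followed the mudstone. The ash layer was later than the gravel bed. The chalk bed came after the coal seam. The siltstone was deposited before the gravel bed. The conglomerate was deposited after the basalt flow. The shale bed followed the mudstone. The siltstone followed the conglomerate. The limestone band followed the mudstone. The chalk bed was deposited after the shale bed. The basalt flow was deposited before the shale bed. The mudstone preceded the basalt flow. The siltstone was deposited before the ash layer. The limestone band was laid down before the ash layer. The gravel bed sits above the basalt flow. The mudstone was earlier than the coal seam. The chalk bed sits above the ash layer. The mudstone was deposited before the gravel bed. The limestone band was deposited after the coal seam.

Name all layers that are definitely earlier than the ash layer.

Directly stated before the ash layer: the gravel bed, the limestone band, and the siltstone.
The basalt flow reaches the ash layer via the basalt flow → the limestone band → the ash layer.
The coal seam reaches the ash layer via the coal seam → the limestone band → the ash layer.
The conglomerate reaches the ash layer via the conglomerate → the siltstone → the ash layer.
Likewise the mudstone reaches the ash layer by chaining the stated constraints.

the basalt flow, the coal seam, the conglomerate, the gravel bed, the limestone band, the mudstone, the siltstone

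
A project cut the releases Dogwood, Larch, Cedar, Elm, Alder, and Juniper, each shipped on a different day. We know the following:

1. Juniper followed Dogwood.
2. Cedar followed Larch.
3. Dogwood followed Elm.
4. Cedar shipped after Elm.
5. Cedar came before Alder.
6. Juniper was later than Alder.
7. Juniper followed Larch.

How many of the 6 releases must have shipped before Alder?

Directly stated before Alder: Cedar.
Elm reaches Alder via Elm → Cedar → Alder.
Larch reaches Alder via Larch → Cedar → Alder.
That's Cedar, Elm, and Larch — 3 in all.

3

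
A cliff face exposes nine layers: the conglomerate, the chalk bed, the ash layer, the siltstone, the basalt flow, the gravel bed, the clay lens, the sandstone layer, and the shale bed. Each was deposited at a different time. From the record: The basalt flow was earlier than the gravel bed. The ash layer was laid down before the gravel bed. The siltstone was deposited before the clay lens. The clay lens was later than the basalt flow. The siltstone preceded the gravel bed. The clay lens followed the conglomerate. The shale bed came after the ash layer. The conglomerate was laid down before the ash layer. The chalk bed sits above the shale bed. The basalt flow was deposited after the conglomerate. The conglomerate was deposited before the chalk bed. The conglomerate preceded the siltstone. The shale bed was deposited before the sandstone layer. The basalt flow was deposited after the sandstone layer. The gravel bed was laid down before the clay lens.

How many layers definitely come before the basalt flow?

Directly stated before the basalt flow: the conglomerate and the sandstone layer.
The ash layer reaches the basalt flow via the ash layer → the shale bed → the sandstone layer → the basalt flow.
The shale bed reaches the basalt flow via the shale bed → the sandstone layer → the basalt flow.
No chain forces the siltstone (or any of the others) ahead of the basalt flow.
That's the ash layer, the conglomerate, the sandstone layer, and the shale bed — 4 in all.

4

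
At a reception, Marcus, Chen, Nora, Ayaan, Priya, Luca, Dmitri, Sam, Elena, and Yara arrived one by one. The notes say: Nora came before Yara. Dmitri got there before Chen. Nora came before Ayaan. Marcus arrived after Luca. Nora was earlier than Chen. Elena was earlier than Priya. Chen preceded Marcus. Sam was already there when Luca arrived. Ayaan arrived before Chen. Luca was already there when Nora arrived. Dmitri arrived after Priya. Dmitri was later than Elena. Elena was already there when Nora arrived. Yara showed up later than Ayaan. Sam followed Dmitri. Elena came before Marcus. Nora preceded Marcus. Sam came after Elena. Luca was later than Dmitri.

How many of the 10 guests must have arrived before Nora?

Directly stated before Nora: Elena and Luca.
Dmitri reaches Nora via Dmitri → Luca → Nora.
Priya reaches Nora via Priya → Dmitri → Luca → Nora.
Sam reaches Nora via Sam → Luca → Nora.
That's Dmitri, Elena, Luca, Priya, and Sam — 5 in all.

5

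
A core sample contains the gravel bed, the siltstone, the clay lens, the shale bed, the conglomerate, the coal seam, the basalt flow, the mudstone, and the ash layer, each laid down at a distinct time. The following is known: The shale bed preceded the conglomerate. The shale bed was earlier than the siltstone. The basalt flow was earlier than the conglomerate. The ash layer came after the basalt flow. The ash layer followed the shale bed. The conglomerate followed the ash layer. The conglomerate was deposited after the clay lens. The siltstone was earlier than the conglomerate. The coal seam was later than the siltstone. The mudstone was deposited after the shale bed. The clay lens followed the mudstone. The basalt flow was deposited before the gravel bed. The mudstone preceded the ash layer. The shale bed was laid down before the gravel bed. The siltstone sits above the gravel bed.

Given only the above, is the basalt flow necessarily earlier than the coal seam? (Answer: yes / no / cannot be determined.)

Chain the constraints: the basalt flow → the gravel bed → the siltstone → the coal seam. Each link is directly stated, so the basalt flow comes before the coal seam.

yes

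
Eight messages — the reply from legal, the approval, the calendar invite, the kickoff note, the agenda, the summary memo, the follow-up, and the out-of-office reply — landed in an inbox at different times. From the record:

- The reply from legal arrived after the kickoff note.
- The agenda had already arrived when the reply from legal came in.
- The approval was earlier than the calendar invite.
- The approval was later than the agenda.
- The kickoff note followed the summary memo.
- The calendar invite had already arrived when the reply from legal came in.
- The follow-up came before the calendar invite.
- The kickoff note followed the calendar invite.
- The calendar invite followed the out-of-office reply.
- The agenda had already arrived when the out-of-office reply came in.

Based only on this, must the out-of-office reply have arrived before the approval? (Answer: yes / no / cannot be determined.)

cannot be determined

No chain of stated constraints runs from the out-of-office reply to the approval, and none runs from the approval to the out-of-office reply either.
So the relative order of the out-of-office reply and the approval is not fixed by the given facts.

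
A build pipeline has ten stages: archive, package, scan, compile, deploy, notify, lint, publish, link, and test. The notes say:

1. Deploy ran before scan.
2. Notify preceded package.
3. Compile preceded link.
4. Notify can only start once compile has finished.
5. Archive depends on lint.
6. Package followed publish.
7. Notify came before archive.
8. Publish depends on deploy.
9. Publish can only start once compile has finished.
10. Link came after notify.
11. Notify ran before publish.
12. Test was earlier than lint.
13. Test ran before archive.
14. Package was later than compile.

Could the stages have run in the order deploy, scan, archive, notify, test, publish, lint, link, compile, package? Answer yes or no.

no

The constraints require lint before archive, but in the proposed sequence archive appears ahead of lint. That one violation is enough.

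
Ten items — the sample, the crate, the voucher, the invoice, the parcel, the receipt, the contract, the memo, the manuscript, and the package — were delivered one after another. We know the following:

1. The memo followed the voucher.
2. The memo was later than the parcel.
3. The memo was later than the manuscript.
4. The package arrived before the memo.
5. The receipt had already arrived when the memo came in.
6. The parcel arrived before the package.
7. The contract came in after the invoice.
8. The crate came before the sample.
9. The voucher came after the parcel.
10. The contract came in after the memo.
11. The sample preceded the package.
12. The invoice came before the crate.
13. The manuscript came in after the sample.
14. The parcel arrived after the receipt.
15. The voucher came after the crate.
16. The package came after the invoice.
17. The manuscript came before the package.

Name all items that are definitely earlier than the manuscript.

the crate, the invoice, the sample

Directly stated before the manuscript: the sample.
The crate reaches the manuscript via the crate → the sample → the manuscript.
The invoice reaches the manuscript via the invoice → the crate → the sample → the manuscript.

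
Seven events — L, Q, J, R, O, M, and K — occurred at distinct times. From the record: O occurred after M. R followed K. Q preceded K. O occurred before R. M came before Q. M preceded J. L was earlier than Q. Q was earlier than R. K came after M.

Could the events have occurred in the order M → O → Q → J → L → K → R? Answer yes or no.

no

The constraints require L before Q, but in the proposed sequence Q appears ahead of L. That one violation is enough.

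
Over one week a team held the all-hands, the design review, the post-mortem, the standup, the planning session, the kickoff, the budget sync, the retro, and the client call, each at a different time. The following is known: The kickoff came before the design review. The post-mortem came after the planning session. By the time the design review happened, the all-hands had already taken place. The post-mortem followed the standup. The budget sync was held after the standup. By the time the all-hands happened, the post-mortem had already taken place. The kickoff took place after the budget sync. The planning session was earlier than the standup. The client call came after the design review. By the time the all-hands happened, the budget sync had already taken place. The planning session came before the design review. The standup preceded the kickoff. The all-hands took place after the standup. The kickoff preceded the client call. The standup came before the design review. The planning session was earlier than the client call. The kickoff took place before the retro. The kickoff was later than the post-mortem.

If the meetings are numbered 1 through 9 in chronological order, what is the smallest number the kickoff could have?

The budget sync, the planning session, the post-mortem, and the standup must all come before the kickoff — 4 forced predecessors.
Nothing else is forced ahead of the kickoff, so its earliest slot is position 4 + 1 = 5.

5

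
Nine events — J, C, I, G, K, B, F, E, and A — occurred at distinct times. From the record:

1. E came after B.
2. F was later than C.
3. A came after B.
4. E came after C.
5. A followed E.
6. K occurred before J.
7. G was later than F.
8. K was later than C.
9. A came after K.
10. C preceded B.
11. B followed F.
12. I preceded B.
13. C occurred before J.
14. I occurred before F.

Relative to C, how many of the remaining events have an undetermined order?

1

Forced after C: A, B, E, F, G, J, and K.
That leaves I with no forced order relative to C — 1.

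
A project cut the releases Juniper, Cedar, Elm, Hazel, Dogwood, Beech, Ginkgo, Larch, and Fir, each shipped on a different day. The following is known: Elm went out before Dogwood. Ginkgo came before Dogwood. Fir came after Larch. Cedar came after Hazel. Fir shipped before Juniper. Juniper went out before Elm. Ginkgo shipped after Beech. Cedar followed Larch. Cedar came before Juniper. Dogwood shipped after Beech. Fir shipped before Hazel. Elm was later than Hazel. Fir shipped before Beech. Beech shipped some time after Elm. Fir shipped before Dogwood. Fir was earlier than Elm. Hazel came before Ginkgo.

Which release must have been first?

Larch has a chain of constraints placing it before every other release, so Larch must be first.

Larch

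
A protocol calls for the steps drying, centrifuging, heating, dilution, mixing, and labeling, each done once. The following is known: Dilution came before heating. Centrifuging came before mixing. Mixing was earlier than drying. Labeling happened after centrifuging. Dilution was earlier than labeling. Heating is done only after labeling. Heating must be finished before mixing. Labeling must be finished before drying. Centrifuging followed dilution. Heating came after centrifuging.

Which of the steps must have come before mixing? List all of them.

Directly stated before mixing: centrifuging and heating.
Dilution reaches mixing via dilution → heating → mixing.
Labeling reaches mixing via labeling → heating → mixing.

centrifuging, dilution, heating, labeling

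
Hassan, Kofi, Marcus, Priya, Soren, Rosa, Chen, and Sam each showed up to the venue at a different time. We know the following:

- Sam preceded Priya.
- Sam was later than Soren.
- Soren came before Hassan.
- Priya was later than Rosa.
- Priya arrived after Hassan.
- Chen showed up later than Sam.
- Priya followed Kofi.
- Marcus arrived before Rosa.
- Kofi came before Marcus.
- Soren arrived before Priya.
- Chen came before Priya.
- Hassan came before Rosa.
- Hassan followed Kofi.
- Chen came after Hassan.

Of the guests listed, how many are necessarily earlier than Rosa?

Directly stated before Rosa: Hassan and Marcus.
Kofi reaches Rosa via Kofi → Hassan → Rosa.
Soren reaches Rosa via Soren → Hassan → Rosa.
No chain forces Chen (or any of the others) ahead of Rosa.
That's Hassan, Kofi, Marcus, and Soren — 4 in all.

4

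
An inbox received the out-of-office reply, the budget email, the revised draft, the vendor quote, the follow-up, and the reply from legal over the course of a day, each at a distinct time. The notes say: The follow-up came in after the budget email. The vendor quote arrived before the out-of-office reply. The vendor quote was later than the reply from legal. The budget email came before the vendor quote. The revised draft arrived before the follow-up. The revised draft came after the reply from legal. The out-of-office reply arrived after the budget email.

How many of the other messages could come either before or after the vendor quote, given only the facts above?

Forced before the vendor quote: the budget email and the reply from legal; forced after the vendor quote: the out-of-office reply.
That leaves the follow-up and the revised draft with no forced order relative to the vendor quote — 2.

2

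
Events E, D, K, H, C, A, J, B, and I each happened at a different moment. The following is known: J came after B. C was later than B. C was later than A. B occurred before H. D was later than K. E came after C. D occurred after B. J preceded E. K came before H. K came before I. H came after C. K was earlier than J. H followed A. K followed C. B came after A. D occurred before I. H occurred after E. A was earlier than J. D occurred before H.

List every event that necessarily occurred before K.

A, B, C

Directly stated before K: C.
A reaches K via A → C → K.
B reaches K via B → C → K.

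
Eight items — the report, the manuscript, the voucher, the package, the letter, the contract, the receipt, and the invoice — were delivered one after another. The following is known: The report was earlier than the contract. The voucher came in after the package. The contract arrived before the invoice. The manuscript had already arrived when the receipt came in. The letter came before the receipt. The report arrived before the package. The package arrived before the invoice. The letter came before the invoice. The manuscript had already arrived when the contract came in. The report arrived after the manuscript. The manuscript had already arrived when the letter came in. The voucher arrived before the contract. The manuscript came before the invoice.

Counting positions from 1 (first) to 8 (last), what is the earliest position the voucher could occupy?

4

The manuscript, the package, and the report must all come before the voucher — 3 forced predecessors.
Nothing else is forced ahead of the voucher, so its earliest slot is position 3 + 1 = 4.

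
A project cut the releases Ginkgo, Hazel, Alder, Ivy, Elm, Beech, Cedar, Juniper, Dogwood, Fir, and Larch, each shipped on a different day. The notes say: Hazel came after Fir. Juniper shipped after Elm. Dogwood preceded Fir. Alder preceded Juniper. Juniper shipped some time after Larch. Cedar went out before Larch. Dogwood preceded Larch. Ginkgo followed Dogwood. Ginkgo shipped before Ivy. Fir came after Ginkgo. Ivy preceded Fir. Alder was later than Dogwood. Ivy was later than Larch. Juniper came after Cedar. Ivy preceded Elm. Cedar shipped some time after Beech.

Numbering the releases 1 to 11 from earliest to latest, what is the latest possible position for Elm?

10

Elm must come before Juniper — 1 release forced after it.
Everything else can be placed before Elm in some valid order, so Elm can sit as late as position 11 − 1 = 10.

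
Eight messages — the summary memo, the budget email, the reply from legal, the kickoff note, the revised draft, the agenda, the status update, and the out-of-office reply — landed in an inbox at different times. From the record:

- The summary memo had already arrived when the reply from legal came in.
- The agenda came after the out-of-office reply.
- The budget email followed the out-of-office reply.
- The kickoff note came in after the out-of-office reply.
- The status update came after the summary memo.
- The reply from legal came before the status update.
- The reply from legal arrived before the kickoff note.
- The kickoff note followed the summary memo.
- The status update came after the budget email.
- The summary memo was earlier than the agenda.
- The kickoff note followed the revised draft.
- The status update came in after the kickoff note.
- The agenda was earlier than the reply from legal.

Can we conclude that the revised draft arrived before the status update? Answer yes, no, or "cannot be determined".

Chain the constraints: the revised draft → the kickoff note → the status update. Each link is directly stated, so the revised draft comes before the status update.

yes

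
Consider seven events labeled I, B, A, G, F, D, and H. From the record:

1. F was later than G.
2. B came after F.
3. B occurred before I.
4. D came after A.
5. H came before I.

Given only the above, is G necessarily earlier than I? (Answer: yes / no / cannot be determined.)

yes

Chain the constraints: G → F → B → I. Each link is directly stated, so G comes before I.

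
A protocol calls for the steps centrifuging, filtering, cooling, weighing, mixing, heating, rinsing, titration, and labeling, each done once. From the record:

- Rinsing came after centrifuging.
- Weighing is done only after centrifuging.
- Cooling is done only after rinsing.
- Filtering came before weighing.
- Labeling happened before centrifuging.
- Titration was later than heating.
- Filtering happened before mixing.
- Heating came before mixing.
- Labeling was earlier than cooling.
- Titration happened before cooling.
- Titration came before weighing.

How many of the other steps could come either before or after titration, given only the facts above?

5

Forced before titration: heating; forced after titration: cooling and weighing.
That leaves centrifuging, filtering, labeling, mixing, and rinsing with no forced order relative to titration — 5.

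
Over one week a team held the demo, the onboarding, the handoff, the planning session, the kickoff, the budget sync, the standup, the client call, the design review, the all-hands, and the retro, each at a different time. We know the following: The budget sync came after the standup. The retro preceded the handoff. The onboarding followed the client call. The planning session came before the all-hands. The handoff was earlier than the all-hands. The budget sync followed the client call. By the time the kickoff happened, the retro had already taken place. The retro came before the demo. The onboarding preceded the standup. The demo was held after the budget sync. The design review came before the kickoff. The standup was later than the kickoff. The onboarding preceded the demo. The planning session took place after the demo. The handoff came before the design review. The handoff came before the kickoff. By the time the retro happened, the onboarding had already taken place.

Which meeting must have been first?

the client call

The client call has a chain of constraints placing it before every other meeting, so the client call must be first.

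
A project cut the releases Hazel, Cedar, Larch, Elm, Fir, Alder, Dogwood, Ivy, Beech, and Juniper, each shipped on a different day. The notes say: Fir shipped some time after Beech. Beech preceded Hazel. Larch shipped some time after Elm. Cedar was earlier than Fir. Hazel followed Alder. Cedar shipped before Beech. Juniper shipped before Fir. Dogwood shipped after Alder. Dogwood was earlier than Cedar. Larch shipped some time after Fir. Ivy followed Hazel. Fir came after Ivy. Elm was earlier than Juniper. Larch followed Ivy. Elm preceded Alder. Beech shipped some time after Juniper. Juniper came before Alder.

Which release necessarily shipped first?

Elm has a chain of constraints placing it before every other release, so Elm must be first.

Elm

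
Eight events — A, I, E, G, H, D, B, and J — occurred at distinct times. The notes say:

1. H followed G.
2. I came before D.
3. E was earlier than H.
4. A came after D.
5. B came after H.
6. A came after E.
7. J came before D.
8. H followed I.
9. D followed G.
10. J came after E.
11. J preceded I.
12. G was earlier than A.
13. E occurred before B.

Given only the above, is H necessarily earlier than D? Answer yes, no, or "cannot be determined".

cannot be determined

No chain of stated constraints runs from H to D, and none runs from D to H either.
So the relative order of H and D is not fixed by the given facts.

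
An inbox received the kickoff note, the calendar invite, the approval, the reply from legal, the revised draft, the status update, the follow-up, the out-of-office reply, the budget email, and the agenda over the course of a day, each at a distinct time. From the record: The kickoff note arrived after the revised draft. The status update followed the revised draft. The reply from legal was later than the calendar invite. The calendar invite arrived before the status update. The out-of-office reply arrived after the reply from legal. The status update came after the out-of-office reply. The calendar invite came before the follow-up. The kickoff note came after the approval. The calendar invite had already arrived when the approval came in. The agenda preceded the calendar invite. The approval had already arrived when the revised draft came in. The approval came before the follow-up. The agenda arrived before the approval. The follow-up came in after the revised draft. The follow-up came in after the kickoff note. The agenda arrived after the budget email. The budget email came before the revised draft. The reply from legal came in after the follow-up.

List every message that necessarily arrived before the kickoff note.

the agenda, the approval, the budget email, the calendar invite, the revised draft

Directly stated before the kickoff note: the approval and the revised draft.
The agenda reaches the kickoff note via the agenda → the approval → the kickoff note.
The budget email reaches the kickoff note via the budget email → the revised draft → the kickoff note.
The calendar invite reaches the kickoff note via the calendar invite → the approval → the kickoff note.
No chain forces the follow-up (or any of the others) ahead of the kickoff note.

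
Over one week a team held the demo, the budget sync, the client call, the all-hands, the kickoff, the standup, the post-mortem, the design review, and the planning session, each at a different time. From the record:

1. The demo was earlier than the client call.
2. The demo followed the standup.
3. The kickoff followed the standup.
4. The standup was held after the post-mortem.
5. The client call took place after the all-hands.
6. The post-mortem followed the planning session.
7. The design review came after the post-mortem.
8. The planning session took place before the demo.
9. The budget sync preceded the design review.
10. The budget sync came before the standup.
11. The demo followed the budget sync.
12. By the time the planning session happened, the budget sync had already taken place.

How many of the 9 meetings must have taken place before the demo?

4

Directly stated before the demo: the budget sync, the planning session, and the standup.
The post-mortem reaches the demo via the post-mortem → the standup → the demo.
No chain forces the design review (or any of the others) ahead of the demo.
That's the budget sync, the planning session, the post-mortem, and the standup — 4 in all.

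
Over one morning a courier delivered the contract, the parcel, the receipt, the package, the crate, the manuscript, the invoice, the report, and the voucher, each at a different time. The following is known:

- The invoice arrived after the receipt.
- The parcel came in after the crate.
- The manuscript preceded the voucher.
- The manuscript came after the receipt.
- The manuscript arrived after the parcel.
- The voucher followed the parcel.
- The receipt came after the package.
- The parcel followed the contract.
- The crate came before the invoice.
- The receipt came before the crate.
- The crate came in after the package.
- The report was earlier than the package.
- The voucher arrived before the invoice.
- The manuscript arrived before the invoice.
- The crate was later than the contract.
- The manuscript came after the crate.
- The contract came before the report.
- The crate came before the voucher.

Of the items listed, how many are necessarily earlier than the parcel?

Directly stated before the parcel: the contract and the crate.
The package reaches the parcel via the package → the crate → the parcel.
The receipt reaches the parcel via the receipt → the crate → the parcel.
The report reaches the parcel via the report → the package → the crate → the parcel.
No chain forces the manuscript (or any of the others) ahead of the parcel.
That's the contract, the crate, the package, the receipt, and the report — 5 in all.

5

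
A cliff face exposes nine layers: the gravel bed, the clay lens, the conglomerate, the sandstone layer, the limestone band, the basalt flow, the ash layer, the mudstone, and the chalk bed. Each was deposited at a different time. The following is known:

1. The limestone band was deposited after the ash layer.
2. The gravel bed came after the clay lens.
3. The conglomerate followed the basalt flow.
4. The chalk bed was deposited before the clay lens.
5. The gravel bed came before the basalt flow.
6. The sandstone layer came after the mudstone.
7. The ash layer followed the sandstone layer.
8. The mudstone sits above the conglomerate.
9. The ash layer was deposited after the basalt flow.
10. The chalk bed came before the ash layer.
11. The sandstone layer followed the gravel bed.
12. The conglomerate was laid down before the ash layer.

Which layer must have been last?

the limestone band

Every other layer has a chain of constraints placing it before the limestone band, so the limestone band is last.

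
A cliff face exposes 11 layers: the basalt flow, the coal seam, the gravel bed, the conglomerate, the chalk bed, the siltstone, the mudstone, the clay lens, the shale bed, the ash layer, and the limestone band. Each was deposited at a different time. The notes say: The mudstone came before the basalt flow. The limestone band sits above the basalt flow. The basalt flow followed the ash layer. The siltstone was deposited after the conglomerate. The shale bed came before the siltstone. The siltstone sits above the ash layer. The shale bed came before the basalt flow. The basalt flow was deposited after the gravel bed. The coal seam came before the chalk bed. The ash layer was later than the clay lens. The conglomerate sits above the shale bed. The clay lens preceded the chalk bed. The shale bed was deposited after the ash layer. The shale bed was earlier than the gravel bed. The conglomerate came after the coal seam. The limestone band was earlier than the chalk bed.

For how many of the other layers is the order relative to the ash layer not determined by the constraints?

Forced before the ash layer: the clay lens; forced after the ash layer: the basalt flow, the chalk bed, the conglomerate, the gravel bed, the limestone band, the shale bed, and the siltstone.
That leaves the coal seam and the mudstone with no forced order relative to the ash layer — 2.

2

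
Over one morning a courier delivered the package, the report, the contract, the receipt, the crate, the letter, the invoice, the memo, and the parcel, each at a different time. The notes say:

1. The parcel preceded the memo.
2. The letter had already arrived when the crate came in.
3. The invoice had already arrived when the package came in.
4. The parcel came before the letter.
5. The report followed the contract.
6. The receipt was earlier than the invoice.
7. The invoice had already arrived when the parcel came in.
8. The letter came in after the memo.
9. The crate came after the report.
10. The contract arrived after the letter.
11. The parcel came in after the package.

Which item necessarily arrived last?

the crate

Every other item has a chain of constraints placing it before the crate, so the crate is last.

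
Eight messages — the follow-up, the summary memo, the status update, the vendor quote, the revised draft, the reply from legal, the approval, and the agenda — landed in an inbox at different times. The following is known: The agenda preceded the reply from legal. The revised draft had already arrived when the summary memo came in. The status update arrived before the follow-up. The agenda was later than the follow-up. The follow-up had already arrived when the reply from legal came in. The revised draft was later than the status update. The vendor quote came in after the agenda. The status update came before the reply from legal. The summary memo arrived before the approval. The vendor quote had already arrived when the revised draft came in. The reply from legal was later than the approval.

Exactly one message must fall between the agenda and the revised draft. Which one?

the vendor quote

Tracing the constraints gives the agenda → the vendor quote → the revised draft, so the vendor quote sits after the agenda and before the revised draft.
No other message is forced both after the agenda and before the revised draft.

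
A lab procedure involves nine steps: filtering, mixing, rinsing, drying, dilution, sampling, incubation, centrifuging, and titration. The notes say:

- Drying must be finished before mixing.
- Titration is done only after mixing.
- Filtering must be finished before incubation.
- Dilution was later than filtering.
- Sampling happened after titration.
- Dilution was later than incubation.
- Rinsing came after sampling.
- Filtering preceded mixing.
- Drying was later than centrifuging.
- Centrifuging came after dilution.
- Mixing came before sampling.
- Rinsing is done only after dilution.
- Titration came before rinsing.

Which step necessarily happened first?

Filtering has a chain of constraints placing it before every other step, so filtering must be first.

filtering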